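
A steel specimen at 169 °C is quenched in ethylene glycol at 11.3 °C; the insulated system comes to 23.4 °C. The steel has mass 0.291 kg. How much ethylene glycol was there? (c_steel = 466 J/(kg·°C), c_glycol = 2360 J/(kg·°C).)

Heat gained plus heat lost sum to zero:
0.291×466×(23.4 − 169) + m×2360×(23.4 − 11.3) = 0
28556 m = 19744
m = 19744/28556 ≈ 0.6914 kg

m ≈ 0.691 kg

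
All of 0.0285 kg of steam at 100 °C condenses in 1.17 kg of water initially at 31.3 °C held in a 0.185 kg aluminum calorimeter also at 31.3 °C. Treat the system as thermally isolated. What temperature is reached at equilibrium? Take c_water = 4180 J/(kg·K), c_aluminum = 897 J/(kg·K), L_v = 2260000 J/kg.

Net heat exchanged in the isolated system is zero:
steam→water at 100 °C releases m L_v = 0.0285·2260000 = 64410; condensate cools 100→T: 0.0285·4180·(T − 100) = 119.13(T − 100); water warms: 1.17·4180·(T − 31.3) = 4890.6(T − 31.3); aluminum cup: 0.185·897·(T − 31.3) = 165.94(T − 31.3)
5175.7 T = 64410 + 11913 + 158270 = 234593
T ≈ 45.33 °C, under the boiling point, so the assumption holds.

T_f ≈ 45.3 °C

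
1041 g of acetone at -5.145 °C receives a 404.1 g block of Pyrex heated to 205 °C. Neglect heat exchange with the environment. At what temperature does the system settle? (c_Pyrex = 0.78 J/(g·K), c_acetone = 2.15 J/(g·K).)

T_f ≈ 20.8 °C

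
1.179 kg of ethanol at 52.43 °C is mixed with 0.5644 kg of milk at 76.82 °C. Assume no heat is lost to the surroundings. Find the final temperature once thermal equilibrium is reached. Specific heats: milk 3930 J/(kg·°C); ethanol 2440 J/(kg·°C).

T_f ≈ 63.0 °C

Heat lost by the milk equals heat gained by the ethanol:
0.5644·3930·(76.82 − T) = 1.179·2440·(T − 52.43)
2218.1(76.82 − T) = 2876.8(T − 52.43)
5094.9 T = 321222  ⇒  T ≈ 63.05 °C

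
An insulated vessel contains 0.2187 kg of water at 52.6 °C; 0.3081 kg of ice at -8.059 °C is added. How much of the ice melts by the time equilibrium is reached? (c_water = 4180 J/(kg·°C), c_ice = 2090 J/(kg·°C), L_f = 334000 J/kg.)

m_melted ≈ 0.128 kg

Water can give up m c ΔT = 0.2187·4180·52.6 = 48085 J before reaching 0 °C.
Of that, 0.3081·2090·8.059 = 5189.4 J goes to bring the ice to 0 °C, leaving 42896 J.
Melting all 0.3081 kg of ice would need 0.3081·334000 = 102905 J.
That's not enough to melt it all — equilibrium is at 0 °C with ice remaining.
m_melt = 42896 / L_f = 0.1284 kg.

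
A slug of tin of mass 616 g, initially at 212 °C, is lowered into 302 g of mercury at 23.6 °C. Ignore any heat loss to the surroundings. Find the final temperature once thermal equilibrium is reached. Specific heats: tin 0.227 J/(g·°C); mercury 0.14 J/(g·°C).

T_f ≈ 168.3 °C

Taking heat into each body as positive, Σ m c ΔT = 0:
616*0.227*(T − 212) + 302*0.14*(T − 23.6) = 0
139.83(T − 212) + 42.28(T − 23.6) = 0
182.11 T = 30642
T = 30642/182.11 ≈ 168.26 °C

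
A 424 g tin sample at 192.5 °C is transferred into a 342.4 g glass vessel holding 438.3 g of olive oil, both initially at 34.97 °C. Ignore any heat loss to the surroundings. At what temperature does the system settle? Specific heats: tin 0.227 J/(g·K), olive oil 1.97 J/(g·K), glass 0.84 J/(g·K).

Net heat exchanged in the isolated system is zero:
424×0.227×(T − 192.5) + 438.3×1.97×(T − 34.97) + 342.4×0.84×(T − 34.97) = 0
96.25(T − 192.5) + 863.45(T − 34.97) + 287.62(T − 34.97) = 0
(96.25 + 863.45 + 287.62) T = 96.25×192.5 + 863.45×34.97 + 287.62×34.97
T = 58781/1247.3 ≈ 47.13 °C

T_f ≈ 47.1 °C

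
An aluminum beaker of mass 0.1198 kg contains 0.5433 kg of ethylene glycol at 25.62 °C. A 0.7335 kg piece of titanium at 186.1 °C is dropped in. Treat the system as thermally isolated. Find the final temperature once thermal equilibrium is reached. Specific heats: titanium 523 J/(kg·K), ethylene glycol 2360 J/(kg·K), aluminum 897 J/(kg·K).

Energy conservation, ΣQ = 0:
0.7335·523·(T − 186.1) + 0.5433·2360·(T − 25.62) + 0.1198·897·(T − 25.62) = 0
383.62(T − 186.1) + 1282.2(T − 25.62) + 107.46(T − 25.62) = 0
(383.62 + 1282.2 + 107.46) T = 383.62·186.1 + 1282.2·25.62 + 107.46·25.62
T ≈ 60.34 °C

T_f ≈ 60.3 °C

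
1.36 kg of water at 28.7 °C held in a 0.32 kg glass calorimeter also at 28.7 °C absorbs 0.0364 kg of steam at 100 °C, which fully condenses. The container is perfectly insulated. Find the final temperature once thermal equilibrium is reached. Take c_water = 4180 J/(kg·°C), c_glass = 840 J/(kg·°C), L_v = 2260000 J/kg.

T_f ≈ 43.9 °C

Energy conservation, ΣQ = 0:
condense steam: −0.0364·2260000 = −82264; condensed water 100 °C→T: 152.15(T − 100); water warms: 1.36·4180·(T − 28.7) = 5684.8(T − 28.7); cup: 268.8(T − 28.7)
6105.8 T = 82264 + 15215 + 170868 = 268348
T ≈ 43.95 °C (< 100 °C, so full condensation is consistent).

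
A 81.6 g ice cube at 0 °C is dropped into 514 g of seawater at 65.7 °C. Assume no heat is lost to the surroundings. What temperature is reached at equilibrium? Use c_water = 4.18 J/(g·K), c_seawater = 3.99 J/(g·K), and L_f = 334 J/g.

Let T be the final temperature. ΣQ_i = 0:
melt ice: 81.6·334 = 27254
  meltwater 0→T: 81.6·4.18·T = 341.09 T
  seawater: 2050.9(T − 65.7)
2391.9 T = 134742 − 27254 = 107487
T ≈ 44.94 °C — above 0 °C, consistent with complete melting.

T_f ≈ 44.9 °C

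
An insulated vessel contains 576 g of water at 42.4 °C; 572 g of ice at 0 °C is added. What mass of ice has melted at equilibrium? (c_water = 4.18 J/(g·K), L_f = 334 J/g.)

Cooling the water to 0 °C releases 576·4.18·42.4 = 102086 J.
To melt every bit of ice: 572·334 = 191048 J.
That's not enough to melt it all — equilibrium is at 0 °C with ice remaining.
Mass melted = 102086/334 ≈ 305.6 g.

m_melted ≈ 306 g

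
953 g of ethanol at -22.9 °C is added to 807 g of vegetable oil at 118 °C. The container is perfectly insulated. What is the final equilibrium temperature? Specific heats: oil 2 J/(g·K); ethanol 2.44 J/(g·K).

T_f ≈ 34.8 °C

Let T be the final temperature. ΣQ_i = 0:
807·2·(T − 118) + 953·2.44·(T − (-22.9)) = 0
3939.3 T = 137202
T ≈ 34.83 °C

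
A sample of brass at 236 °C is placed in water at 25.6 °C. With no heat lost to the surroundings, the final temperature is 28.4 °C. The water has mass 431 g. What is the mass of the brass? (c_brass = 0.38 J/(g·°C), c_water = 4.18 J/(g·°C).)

m ≈ 63.9 g

Setting the total heat transfer to zero:
m×0.38×(28.4 − 236) + 431×4.18×(28.4 − 25.6) = 0
-78.89 m = -5044.4
m = -5044.4/-78.89 ≈ 63.94 g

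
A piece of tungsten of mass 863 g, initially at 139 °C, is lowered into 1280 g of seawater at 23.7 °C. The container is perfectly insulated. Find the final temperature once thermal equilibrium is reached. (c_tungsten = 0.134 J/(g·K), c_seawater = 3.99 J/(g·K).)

|Q_tungsten| = |Q_seawater|:
863*0.134*(139 − T) = 1280*3.99*(T − 23.7)
115.64(139 − T) = 5107.2(T − 23.7)
5222.8 T = 137115  ⇒  T ≈ 26.25 °C

T_f ≈ 26.3 °C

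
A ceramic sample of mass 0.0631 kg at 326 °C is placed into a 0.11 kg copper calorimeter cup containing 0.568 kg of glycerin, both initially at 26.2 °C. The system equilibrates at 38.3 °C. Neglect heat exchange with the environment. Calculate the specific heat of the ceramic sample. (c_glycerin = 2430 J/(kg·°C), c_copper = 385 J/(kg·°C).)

c ≈ 948 J/(kg·°C)

Conservation of energy gives ΣQ = 0:
0.0631·c·(38.3 − 326) + 0.568·2430·(38.3 − 26.2) + 0.11·385·(38.3 − 26.2) = 0
-18.15 c = -17213
c = -17213/-18.15 ≈ 948.2 J/(kg·°C)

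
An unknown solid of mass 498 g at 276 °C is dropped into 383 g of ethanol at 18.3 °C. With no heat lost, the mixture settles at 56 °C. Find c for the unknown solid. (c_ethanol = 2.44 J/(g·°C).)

Let T be the final temperature. ΣQ_i = 0:
498×c×(56 − 276) + 383×2.44×(56 − 18.3) = 0
-109560 c = -35231
c = -35231/-109560 ≈ 0.3216 J/(g·°C)

c ≈ 0.322 J/(g·°C)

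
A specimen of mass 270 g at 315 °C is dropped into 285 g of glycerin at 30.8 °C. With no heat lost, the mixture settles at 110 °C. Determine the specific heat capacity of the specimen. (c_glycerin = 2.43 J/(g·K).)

Taking heat into each body as positive, Σ m c ΔT = 0:
270×c×(110 − 315) + 285×2.43×(110 − 30.8) = 0
-55350 c = -54850
c = -54850/-55350 ≈ 0.991 J/(g·K)

c ≈ 0.991 J/(g·K)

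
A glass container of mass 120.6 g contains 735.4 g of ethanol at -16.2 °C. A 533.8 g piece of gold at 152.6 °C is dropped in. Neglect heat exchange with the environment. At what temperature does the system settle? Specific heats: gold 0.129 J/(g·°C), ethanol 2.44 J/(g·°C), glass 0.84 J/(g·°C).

T_f ≈ -10.3 °C

Energy conservation, ΣQ = 0:
533.8·0.129·(T − 152.6) + 735.4·2.44·(T − (-16.2)) + 120.6·0.84·(T − (-16.2)) = 0
(68.86 + 1794.4 + 101.3) T = 68.86·152.6 + 1794.4·(-16.2) + 101.3·(-16.2)
T = -20202/1964.5 ≈ -10.28 °C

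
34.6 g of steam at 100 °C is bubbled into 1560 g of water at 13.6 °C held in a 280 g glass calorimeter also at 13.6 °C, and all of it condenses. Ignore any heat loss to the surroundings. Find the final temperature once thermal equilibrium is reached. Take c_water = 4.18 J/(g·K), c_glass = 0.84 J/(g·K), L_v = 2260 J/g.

Energy conservation, ΣQ = 0:
steam→water at 100 °C releases m L_v = 34.6×2260 = 78196; condensate cools 100→T: 34.6×4.18×(T − 100) = 144.63(T − 100); water warms: 1560×4.18×(T − 13.6) = 6520.8(T − 13.6); glass cup: 280×0.84×(T − 13.6) = 235.2(T − 13.6)
6900.6 T = 78196 + 14463 + 91882 = 184540
T ≈ 26.74 °C (< 100 °C, so full condensation is consistent).

T_f ≈ 26.7 °C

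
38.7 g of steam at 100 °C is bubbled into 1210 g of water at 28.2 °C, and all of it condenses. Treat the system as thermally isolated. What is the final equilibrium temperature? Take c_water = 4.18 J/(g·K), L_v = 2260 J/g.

Sum of m c ΔT and latent-heat terms is zero:
condense steam: −38.7·2260 = −87462
  condensate cools 100→T: 38.7·4.18·(T − 100) = 161.77(T − 100)
  original water: 5057.8(T − 28.2)
5219.6 T = 87462 + 16177 + 142630 = 246269
T ≈ 47.18 °C (< 100 °C, so full condensation is consistent).

T_f ≈ 47.2 °C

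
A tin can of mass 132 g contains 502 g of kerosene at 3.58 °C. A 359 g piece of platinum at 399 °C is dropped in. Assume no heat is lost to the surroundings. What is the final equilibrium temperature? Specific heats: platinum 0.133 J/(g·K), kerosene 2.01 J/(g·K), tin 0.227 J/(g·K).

T_f ≈ 21.0 °C

T_f = Σ m_i c_i T_i / Σ m_i c_i:
T_f = (47.75×399 + 1009×3.58 + 29.96×3.58) / (47.75 + 1009 + 29.96)
    = 22771 / 1086.7 ≈ 20.95 °C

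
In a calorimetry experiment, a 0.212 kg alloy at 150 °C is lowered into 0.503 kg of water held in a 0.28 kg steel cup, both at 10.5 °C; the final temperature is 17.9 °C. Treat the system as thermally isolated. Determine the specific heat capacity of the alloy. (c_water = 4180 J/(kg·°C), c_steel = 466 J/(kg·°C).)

Taking heat into each body as positive, Σ m c ΔT = 0:
0.212×c×(17.9 − 150) + 0.503×4180×(17.9 − 10.5) + 0.28×466×(17.9 − 10.5) = 0
-28.01 c = -16524
c = -16524/-28.01 ≈ 590 J/(kg·°C)

c ≈ 590 J/(kg·°C)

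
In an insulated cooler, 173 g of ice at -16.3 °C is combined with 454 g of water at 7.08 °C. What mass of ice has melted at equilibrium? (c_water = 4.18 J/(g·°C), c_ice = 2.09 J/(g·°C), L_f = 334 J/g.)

Cooling the water to 0 °C releases 454·4.18·7.08 = 13436 J.
Warming the ice to 0 °C takes 173·2.09·16.3 = 5893.6 J, leaving 7542.3 J for melting.
Fully melting the ice requires m_ice L_f = 173·334 = 57782 J.
Since 7542.3 < 57782 J, not all the ice melts; equilibrium is at 0 °C.
m_melted·334 = 7542.3  ⇒  m_melted ≈ 22.58 g.

m_melted ≈ 22.6 g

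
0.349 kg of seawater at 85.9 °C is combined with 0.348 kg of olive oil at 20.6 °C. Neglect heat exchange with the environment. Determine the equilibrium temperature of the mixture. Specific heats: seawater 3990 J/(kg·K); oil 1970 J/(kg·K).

T_f ≈ 64.4 °C

|Q_seawater| = |Q_oil|:
0.349*3990*(85.9 − T) = 0.348*1970*(T − 20.6)
1392.5(85.9 − T) = 685.56(T − 20.6)
2078.1 T = 133739  ⇒  T ≈ 64.36 °C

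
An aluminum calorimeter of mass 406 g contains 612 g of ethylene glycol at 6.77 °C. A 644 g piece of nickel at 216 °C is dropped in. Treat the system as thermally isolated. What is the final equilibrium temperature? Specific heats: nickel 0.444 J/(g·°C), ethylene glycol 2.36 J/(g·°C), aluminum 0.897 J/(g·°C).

T_f ≈ 35.3 °C

Net heat exchanged in the isolated system is zero:
644·0.444·(T − 216) + 612·2.36·(T − 6.77) + 406·0.897·(T − 6.77) = 0
285.94(T − 216) + 1444.3(T − 6.77) + 364.18(T − 6.77) = 0
(285.94 + 1444.3 + 364.18) T = 285.94·216 + 1444.3·6.77 + 364.18·6.77
T = 74006 / 2094.4 = 35.3 °C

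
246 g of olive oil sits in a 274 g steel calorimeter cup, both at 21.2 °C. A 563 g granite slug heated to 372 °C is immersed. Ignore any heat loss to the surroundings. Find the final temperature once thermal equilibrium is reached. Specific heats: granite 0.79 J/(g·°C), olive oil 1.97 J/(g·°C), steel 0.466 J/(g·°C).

T_f ≈ 168.8 °C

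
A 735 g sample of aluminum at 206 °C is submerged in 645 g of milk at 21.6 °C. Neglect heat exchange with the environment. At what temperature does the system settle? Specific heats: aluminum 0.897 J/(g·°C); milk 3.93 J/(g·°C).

Taking heat into each body as positive, Σ m c ΔT = 0:
735·0.897·(T − 206) + 645·3.93·(T − 21.6) = 0
3194.1 T = 190568
T ≈ 59.66 °C

T_f ≈ 59.7 °C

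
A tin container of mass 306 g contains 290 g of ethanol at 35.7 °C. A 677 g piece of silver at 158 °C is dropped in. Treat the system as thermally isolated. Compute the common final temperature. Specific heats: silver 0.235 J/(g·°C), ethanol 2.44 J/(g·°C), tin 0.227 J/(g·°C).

T_f ≈ 56.5 °C

T_f = Σ m_i c_i T_i / Σ m_i c_i:
T_f = (159.09·158 + 707.6·35.7 + 69.46·35.7) / (159.09 + 707.6 + 69.46)
    = 52878 / 936.16 ≈ 56.48 °C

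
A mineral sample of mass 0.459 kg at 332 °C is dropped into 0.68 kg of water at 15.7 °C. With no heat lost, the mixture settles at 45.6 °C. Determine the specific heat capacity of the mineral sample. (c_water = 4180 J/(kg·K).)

Heat gained plus heat lost sum to zero:
0.459·c·(45.6 − 332) + 0.68·4180·(45.6 − 15.7) = 0
-131.46 c = -84988
c = -84988/-131.46 ≈ 646.5 J/(kg·K)

c ≈ 647 J/(kg·K)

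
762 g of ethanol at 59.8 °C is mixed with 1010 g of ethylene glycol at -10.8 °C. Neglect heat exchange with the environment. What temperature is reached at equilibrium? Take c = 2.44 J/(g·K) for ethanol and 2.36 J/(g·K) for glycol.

T_f ≈ 20.1 °C

Setting the total heat transfer to zero:
762×2.44×(T − 59.8) + 1010×2.36×(T − (-10.8)) = 0
1859.3(T − 59.8) + 2383.6(T − (-10.8)) = 0
(1859.3 + 2383.6) T = 1859.3×59.8 + 2383.6×(-10.8)
T = 85442 / 4242.9 = 20.1 °C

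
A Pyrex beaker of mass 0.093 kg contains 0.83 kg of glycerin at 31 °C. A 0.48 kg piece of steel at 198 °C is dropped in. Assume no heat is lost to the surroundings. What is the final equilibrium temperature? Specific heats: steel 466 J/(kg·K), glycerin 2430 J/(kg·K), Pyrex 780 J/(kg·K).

T_f ≈ 47.1 °C

Let T be the final temperature. ΣQ_i = 0:
0.48*466*(T − 198) + 0.83*2430*(T − 31) + 0.093*780*(T − 31) = 0
2313.1 T = 109061
T ≈ 47.15 °C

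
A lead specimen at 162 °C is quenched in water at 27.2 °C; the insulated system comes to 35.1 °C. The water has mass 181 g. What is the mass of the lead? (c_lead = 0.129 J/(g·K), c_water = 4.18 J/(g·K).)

Heat lost by the lead = heat gained by the water:
m×0.129×(162 − 35.1) = 181×4.18×(35.1 − 27.2)
16.37 m = 5977  ⇒  m ≈ 365.1 g

m ≈ 365 g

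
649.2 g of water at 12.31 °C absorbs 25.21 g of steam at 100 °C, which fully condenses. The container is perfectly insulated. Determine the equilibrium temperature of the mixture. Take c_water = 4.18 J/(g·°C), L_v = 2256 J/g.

Energy conservation, ΣQ = 0:
latent heat released on condensation: 25.21·2256 = 56874; condensed water 100 °C→T: 105.38(T − 100); original water: 2713.7(T − 12.31)
2819 T = 56874 + 10538 + 33405 = 100817
T ≈ 35.76 °C, under the boiling point, so the assumption holds.

T_f ≈ 35.8 °C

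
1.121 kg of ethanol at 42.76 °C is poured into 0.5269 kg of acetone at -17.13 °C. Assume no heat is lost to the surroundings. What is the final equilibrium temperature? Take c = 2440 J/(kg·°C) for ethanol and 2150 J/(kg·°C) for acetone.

T_f ≈ 25.2 °C

T_f = Σ m_i c_i T_i / Σ m_i c_i:
T_f = (2735.2*42.76 + 1132.8*(-17.13)) / (2735.2 + 1132.8)
    = 97553 / 3868.1 ≈ 25.22 °C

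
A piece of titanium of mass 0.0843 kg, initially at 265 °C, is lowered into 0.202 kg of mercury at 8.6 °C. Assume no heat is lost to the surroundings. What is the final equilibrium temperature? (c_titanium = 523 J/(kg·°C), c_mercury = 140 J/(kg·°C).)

Set heat shed by the hot body equal to heat absorbed by the cold body:
0.0843·523·(265 − T) = 0.202·140·(T − 8.6)
44.09(265 − T) = 28.28(T − 8.6)
72.37 T = 11927  ⇒  T ≈ 164.81 °C

T_f ≈ 164.8 °C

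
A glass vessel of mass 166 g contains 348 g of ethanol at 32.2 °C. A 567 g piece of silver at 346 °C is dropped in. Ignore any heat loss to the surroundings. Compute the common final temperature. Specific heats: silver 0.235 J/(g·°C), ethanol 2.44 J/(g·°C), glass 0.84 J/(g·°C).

T_f = Σ m_i c_i T_i / Σ m_i c_i:
T_f = (133.25×346 + 849.12×32.2 + 139.44×32.2) / (133.25 + 849.12 + 139.44)
    = 77934 / 1121.8 ≈ 69.47 °C

T_f ≈ 69.5 °C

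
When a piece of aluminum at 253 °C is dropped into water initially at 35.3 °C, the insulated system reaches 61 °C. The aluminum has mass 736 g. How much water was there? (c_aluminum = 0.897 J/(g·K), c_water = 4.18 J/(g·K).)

m ≈ 1180 g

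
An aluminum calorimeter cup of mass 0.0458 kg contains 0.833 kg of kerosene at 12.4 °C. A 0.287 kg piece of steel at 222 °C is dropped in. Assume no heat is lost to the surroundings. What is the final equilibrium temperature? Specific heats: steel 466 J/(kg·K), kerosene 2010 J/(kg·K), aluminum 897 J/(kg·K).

T_f ≈ 27.6 °C

Setting the total heat transfer to zero:
0.287×466×(T − 222) + 0.833×2010×(T − 12.4) + 0.0458×897×(T − 12.4) = 0
133.74(T − 222) + 1674.3(T − 12.4) + 41.08(T − 12.4) = 0
1849.2 T = 50962
T = 50962/1849.2 ≈ 27.56 °C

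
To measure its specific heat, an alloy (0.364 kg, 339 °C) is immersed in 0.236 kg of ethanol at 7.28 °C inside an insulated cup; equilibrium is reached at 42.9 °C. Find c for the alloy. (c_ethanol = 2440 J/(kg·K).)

Heat gained plus heat lost sum to zero:
0.364×c×(42.9 − 339) + 0.236×2440×(42.9 − 7.28) = 0
-107.78 c = -20511
c = -20511/-107.78 ≈ 190.3 J/(kg·K)

c ≈ 190 J/(kg·K)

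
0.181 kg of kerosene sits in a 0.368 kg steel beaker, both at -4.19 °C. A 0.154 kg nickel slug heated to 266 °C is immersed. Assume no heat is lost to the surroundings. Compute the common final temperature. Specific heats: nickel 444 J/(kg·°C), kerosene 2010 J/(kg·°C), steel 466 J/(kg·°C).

T_f ≈ 26.4 °C

Energy conservation, ΣQ = 0:
0.154·444·(T − 266) + 0.181·2010·(T − (-4.19)) + 0.368·466·(T − (-4.19)) = 0
(68.38 + 363.81 + 171.49) T = 68.38·266 + 363.81·(-4.19) + 171.49·(-4.19)
T = 15945/603.67 ≈ 26.41 °C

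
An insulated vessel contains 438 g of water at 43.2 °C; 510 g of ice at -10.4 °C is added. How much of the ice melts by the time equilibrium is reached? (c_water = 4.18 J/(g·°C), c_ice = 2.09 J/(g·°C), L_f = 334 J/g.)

m_melted ≈ 204 g

Heat available from the water dropping to 0 °C: 438·4.18·43.2 = 79092 J.
Warming the ice to 0 °C takes 510·2.09·10.4 = 11085 J, leaving 68007 J for melting.
Melting all 510 g of ice would need 510·334 = 170340 J.
68007 J < 170340 J, so only part of the ice melts and the system sits at 0 °C.
m_melt = 68007 / L_f = 203.6 g.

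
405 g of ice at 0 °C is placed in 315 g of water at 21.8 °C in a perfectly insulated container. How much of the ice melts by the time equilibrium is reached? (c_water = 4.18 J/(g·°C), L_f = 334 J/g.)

Cooling the water to 0 °C releases 315×4.18×21.8 = 28704 J.
To melt every bit of ice: 405×334 = 135270 J.
That's not enough to melt it all — equilibrium is at 0 °C with ice remaining.
m_melted×334 = 28704  ⇒  m_melted ≈ 85.94 g.

m_melted ≈ 85.9 g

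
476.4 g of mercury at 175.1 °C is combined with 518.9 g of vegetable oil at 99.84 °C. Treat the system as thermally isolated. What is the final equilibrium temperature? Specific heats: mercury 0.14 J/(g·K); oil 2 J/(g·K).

T_f ≈ 104.4 °C

Energy conservation, ΣQ = 0:
476.4×0.14×(T − 175.1) + 518.9×2×(T − 99.84) = 0
66.7(T − 175.1) + 1037.8(T − 99.84) = 0
1104.5 T = 115292
T = 115292 / 1104.5 = 104 °C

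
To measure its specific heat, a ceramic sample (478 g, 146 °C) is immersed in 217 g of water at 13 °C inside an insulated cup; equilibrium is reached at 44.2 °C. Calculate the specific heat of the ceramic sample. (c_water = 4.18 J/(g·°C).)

c ≈ 0.582 J/(g·°C)

m_s c (T_s − T_f) = m_water c_water (T_f − T_0):
478·c·(146 − 44.2) = 217·4.18·(44.2 − 13)
48660 c = 28300  ⇒  c ≈ 0.5816 J/(g·°C)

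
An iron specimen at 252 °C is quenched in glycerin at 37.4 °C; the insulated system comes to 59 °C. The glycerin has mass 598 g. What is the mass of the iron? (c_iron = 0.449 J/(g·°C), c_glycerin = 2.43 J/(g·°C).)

m ≈ 362 g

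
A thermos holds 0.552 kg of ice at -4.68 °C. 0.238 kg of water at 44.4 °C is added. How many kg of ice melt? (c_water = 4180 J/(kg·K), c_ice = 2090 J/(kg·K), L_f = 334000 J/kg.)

Heat available from the water dropping to 0 °C: 0.238×4180×44.4 = 44171 J.
Warming the ice to 0 °C takes 0.552×2090×4.68 = 5399.2 J, leaving 38772 J for melting.
Fully melting the ice requires m_ice L_f = 0.552×334000 = 184368 J.
Since 38772 < 184368 J, not all the ice melts; equilibrium is at 0 °C.
m_melted×334000 = 38772  ⇒  m_melted ≈ 0.1161 kg.

m_melted ≈ 0.116 kg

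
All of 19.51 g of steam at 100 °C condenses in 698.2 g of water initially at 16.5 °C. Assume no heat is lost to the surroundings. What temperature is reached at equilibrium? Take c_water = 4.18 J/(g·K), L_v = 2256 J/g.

T_f ≈ 33.4 °C

Sum of m c ΔT and latent-heat terms is zero:
steam→water at 100 °C releases m L_v = 19.51·2256 = 44015; condensed water 100 °C→T: 81.55(T − 100); original water: 2918.5(T − 16.5)
3000 T = 44015 + 8155.2 + 48155 = 100325
T ≈ 33.44 °C (< 100 °C, so full condensation is consistent).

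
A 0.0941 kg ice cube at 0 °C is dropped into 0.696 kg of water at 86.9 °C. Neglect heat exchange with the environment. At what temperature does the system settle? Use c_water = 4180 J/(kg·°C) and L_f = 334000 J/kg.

Energy conservation, ΣQ = 0:
melt ice: 0.0941×334000 = 31429
  meltwater 0→T: 0.0941×4180×T = 393.34 T
  water: 2909.3(T − 86.9)
3302.6 T = 252816 − 31429 = 221387
T ≈ 67.03 °C — above 0 °C, consistent with complete melting.

T_f ≈ 67.0 °C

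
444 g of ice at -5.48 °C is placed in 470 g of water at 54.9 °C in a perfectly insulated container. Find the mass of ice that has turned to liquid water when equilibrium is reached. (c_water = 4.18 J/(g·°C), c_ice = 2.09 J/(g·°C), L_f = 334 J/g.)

m_melted ≈ 308 g

Cooling the water to 0 °C releases 470×4.18×54.9 = 107857 J.
Of that, 444×2.09×5.48 = 5085.2 J goes to bring the ice to 0 °C, leaving 102771 J.
To melt every bit of ice: 444×334 = 148296 J.
102771 J < 148296 J, so only part of the ice melts and the system sits at 0 °C.
m_melted×334 = 102771  ⇒  m_melted ≈ 307.7 g.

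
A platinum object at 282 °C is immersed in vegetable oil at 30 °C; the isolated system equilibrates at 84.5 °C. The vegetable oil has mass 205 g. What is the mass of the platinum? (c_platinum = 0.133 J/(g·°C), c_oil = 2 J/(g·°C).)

m ≈ 851 g

Conservation of energy gives ΣQ = 0:
m·0.133·(84.5 − 282) + 205·2·(84.5 − 30) = 0
-26.27 m = -22345
m = -22345/-26.27 ≈ 850.7 g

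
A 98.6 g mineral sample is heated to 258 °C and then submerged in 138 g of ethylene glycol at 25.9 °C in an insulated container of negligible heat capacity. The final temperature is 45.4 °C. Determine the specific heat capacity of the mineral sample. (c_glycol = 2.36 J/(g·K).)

c ≈ 0.303 J/(g·K)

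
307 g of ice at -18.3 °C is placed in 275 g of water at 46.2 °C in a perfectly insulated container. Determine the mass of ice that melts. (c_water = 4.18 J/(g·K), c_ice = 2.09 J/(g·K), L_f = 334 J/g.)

Heat available from the water dropping to 0 °C: 275·4.18·46.2 = 53107 J.
Of that, 307·2.09·18.3 = 11742 J goes to bring the ice to 0 °C, leaving 41365 J.
Fully melting the ice requires m_ice L_f = 307·334 = 102538 J.
That's not enough to melt it all — equilibrium is at 0 °C with ice remaining.
Mass melted = 41365/334 ≈ 123.8 g.

m_melted ≈ 124 g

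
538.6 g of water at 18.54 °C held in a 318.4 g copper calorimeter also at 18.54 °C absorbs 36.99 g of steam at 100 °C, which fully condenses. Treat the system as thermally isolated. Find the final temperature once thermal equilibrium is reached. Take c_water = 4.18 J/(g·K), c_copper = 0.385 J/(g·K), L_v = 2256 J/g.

T_f ≈ 56.5 °C

Energy conservation, ΣQ = 0:
condense steam: −36.99·2256 = −83449; condensed water 100 °C→T: 154.62(T − 100); original water: 2251.3(T − 18.54); copper cup: 318.4·0.385·(T − 18.54) = 122.58(T − 18.54)
2528.6 T = 83449 + 15462 + 44013 = 142924
T ≈ 56.52 °C, under the boiling point, so the assumption holds.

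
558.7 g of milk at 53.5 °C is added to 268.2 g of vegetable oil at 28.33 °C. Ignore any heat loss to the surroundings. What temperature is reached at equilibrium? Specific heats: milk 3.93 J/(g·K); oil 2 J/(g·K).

|Q_milk| = |Q_oil|:
558.7*3.93*(53.5 − T) = 268.2*2*(T − 28.33)
2195.7(53.5 − T) = 536.4(T − 28.33)
2732.1 T = 132666  ⇒  T ≈ 48.56 °C

T_f ≈ 48.6 °C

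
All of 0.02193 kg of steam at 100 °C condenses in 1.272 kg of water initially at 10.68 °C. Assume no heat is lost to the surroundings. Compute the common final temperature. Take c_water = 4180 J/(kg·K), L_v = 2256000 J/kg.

Setting the total heat transfer to zero:
steam→water at 100 °C releases m L_v = 0.02193·2256000 = 49474; condensate cools 100→T: 0.02193·4180·(T − 100) = 91.67(T − 100); original water: 5317(T − 10.68)
5408.6 T = 49474 + 9166.7 + 56785 = 115426
T ≈ 21.34 °C (< 100 °C, so full condensation is consistent).

T_f ≈ 21.3 °C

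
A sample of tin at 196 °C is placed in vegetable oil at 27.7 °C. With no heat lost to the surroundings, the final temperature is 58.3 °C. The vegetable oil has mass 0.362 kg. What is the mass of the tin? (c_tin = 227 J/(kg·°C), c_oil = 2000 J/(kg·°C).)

m ≈ 0.709 kg

Energy conservation, ΣQ = 0:
m·227·(58.3 − 196) + 0.362·2000·(58.3 − 27.7) = 0
-31258 m = -22154
m = -22154/-31258 ≈ 0.7088 kg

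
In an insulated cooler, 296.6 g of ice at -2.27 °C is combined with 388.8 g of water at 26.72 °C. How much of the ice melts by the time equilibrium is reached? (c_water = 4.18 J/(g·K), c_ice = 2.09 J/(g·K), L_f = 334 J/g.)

m_melted ≈ 126 g

Cooling the water to 0 °C releases 388.8×4.18×26.72 = 43425 J.
Warming the ice to 0 °C takes 296.6×2.09×2.27 = 1407.2 J, leaving 42018 J for melting.
To melt every bit of ice: 296.6×334 = 99064 J.
Since 42018 < 99064 J, not all the ice melts; equilibrium is at 0 °C.
Mass melted = 42018/334 ≈ 125.8 g.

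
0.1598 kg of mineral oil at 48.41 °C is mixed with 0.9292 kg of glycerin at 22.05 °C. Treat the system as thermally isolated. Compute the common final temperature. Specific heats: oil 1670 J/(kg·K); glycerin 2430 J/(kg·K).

T_f ≈ 24.8 °C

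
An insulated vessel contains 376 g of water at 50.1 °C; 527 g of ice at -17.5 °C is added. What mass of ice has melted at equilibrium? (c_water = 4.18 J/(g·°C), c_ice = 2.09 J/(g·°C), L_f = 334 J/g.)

m_melted ≈ 178 g

Heat available from the water dropping to 0 °C: 376×4.18×50.1 = 78741 J.
Of that, 527×2.09×17.5 = 19275 J goes to bring the ice to 0 °C, leaving 59466 J.
Fully melting the ice requires m_ice L_f = 527×334 = 176018 J.
59466 J < 176018 J, so only part of the ice melts and the system sits at 0 °C.
m_melted×334 = 59466  ⇒  m_melted ≈ 178 g.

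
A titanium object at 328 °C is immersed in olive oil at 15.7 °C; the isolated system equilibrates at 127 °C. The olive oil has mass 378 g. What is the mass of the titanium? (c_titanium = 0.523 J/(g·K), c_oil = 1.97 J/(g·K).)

Net heat exchanged in the isolated system is zero:
m×0.523×(127 − 328) + 378×1.97×(127 − 15.7) = 0
-105.12 m = -82881
m = -82881/-105.12 ≈ 788.4 g

m ≈ 788 g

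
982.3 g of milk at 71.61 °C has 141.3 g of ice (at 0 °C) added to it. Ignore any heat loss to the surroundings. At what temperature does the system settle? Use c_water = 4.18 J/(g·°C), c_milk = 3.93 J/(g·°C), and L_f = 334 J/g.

T_f ≈ 51.5 °C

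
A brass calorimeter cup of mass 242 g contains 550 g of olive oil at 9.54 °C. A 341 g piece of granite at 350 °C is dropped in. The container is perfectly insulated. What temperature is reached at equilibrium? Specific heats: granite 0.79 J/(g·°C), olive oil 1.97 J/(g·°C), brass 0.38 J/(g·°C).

Net heat exchanged in the isolated system is zero:
341*0.79*(T − 350) + 550*1.97*(T − 9.54) + 242*0.38*(T − 9.54) = 0
269.39(T − 350) + 1083.5(T − 9.54) + 91.96(T − 9.54) = 0
1444.8 T = 105500
T ≈ 73.02 °C

T_f ≈ 73.0 °C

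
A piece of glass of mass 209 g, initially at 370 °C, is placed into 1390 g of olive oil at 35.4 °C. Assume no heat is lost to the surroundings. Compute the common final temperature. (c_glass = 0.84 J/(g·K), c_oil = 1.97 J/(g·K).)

T_f ≈ 55.6 °C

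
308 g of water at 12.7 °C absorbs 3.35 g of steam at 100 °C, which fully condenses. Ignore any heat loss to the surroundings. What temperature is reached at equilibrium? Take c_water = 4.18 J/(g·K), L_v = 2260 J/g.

T_f ≈ 19.5 °C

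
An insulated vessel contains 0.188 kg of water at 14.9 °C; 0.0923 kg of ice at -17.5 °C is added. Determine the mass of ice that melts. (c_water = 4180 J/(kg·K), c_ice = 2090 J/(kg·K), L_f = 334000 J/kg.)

m_melted ≈ 0.0249 kg

Cooling the water to 0 °C releases 0.188·4180·14.9 = 11709 J.
Warming the ice to 0 °C takes 0.0923·2090·17.5 = 3375.9 J, leaving 8333.1 J for melting.
To melt every bit of ice: 0.0923·334000 = 30828 J.
That's not enough to melt it all — equilibrium is at 0 °C with ice remaining.
Mass melted = 8333.1/334000 ≈ 0.02495 kg.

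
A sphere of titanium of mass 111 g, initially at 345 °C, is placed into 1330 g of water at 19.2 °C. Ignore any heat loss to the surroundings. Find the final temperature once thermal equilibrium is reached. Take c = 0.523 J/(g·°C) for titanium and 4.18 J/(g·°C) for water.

Net heat exchanged in the isolated system is zero:
111×0.523×(T − 345) + 1330×4.18×(T − 19.2) = 0
58.05(T − 345) + 5559.4(T − 19.2) = 0
(58.05 + 5559.4) T = 58.05×345 + 5559.4×19.2
T = 126769/5617.5 ≈ 22.57 °C

T_f ≈ 22.6 °C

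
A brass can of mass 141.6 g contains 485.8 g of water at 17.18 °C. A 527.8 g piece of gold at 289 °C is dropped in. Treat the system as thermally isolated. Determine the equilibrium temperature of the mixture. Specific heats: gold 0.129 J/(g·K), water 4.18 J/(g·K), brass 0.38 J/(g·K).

Taking heat into each body as positive, Σ m c ΔT = 0:
527.8·0.129·(T − 289) + 485.8·4.18·(T − 17.18) + 141.6·0.38·(T − 17.18) = 0
2152.5 T = 55488
T ≈ 25.78 °C

T_f ≈ 25.8 °C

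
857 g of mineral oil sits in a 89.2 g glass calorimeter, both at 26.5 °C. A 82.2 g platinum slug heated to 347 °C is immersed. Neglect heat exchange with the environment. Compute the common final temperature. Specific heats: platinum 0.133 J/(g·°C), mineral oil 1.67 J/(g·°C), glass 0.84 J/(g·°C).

T_f ≈ 28.8 °C

Taking heat into each body as positive, Σ m c ΔT = 0:
82.2×0.133×(T − 347) + 857×1.67×(T − 26.5) + 89.2×0.84×(T − 26.5) = 0
10.93(T − 347) + 1431.2(T − 26.5) + 74.93(T − 26.5) = 0
1517.1 T = 43706
T = 43706/1517.1 ≈ 28.81 °C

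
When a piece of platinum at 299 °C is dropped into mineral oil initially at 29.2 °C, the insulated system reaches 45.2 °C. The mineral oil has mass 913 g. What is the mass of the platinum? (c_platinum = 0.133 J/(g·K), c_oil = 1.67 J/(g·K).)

|Q_platinum| = |Q_oil|:
m×0.133×(299 − 45.2) = 913×1.67×(45.2 − 29.2)
33.76 m = 24395  ⇒  m ≈ 722.7 g

m ≈ 723 g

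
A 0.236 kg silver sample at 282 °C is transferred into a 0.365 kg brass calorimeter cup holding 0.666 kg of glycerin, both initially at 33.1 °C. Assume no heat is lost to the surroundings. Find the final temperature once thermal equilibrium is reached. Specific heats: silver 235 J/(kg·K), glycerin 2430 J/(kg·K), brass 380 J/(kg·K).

T_f ≈ 40.7 °C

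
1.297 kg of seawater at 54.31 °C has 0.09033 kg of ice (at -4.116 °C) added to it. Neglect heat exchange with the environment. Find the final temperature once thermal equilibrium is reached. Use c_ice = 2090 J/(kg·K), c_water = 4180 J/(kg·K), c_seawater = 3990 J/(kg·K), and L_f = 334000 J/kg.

Setting the total heat transfer to zero:
warm ice to 0 °C: 0.09033·2090·(0 − (-4.116)) = 777.06
  latent heat to melt: 0.09033·334000 = 30170
  meltwater 0→T: 0.09033·4180·T = 377.58 T
  seawater cools: 1.297·3990·(T − 54.31) = 5175(T − 54.31)
5552.6 T = 281056 − 30947 = 250109
T ≈ 45.04 °C (positive, so assuming full melt was valid).

T_f ≈ 45.0 °C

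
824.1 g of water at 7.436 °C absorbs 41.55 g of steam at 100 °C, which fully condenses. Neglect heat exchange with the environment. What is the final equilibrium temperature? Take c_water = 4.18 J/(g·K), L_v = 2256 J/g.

Sum of m c ΔT and latent-heat terms is zero:
steam→water at 100 °C releases m L_v = 41.55·2256 = 93737; condensed water 100 °C→T: 173.68(T − 100); water warms: 824.1·4.18·(T − 7.436) = 3444.7(T − 7.436)
3618.4 T = 93737 + 17368 + 25615 = 136720
T ≈ 37.78 °C — below 100 °C, confirming all the steam condensed.

T_f ≈ 37.8 °C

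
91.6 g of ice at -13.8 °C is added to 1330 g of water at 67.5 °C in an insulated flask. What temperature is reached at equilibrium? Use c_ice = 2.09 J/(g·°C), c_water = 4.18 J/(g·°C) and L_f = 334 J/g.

Sum of m c ΔT and latent-heat terms is zero:
ice -13.8→0 °C: 91.6×2.09×13.8 = 2641.9; melt ice: 91.6×334 = 30594; meltwater 0→T: 91.6×4.18×T = 382.89 T; water cools: 1330×4.18×(T − 67.5) = 5559.4(T − 67.5)
5942.3 T = 375260 − 33236 = 342023
T ≈ 57.56 °C. Since T > 0 °C, the all-ice-melts assumption holds.

T_f ≈ 57.6 °C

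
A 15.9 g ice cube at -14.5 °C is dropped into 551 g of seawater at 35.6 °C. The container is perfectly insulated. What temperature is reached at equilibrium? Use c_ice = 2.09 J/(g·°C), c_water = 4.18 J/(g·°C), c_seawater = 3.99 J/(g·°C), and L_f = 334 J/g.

T_f ≈ 32.0 °C

Energy conservation, ΣQ = 0:
warm ice to 0 °C: 15.9·2.09·(0 − (-14.5)) = 481.85; latent heat to melt: 15.9·334 = 5310.6; meltwater 0→T: 15.9·4.18·T = 66.46 T; seawater cools: 551·3.99·(T − 35.6) = 2198.5(T − 35.6)
2265 T = 78266 − 5792.4 = 72474
T ≈ 32.00 °C (positive, so assuming full melt was valid).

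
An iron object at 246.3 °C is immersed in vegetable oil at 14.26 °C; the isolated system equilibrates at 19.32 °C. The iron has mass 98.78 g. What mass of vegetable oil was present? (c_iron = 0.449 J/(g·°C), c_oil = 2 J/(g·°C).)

m ≈ 995 g

Taking heat into each body as positive, Σ m c ΔT = 0:
98.78·0.449·(19.32 − 246.3) + m·2·(19.32 − 14.26) = 0
10.12 m = 10067
m = 10067/10.12 ≈ 994.8 g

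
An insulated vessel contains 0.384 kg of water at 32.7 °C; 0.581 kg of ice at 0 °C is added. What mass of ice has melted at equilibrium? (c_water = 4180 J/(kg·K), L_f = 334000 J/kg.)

Water can give up m c ΔT = 0.384·4180·32.7 = 52487 J before reaching 0 °C.
To melt every bit of ice: 0.581·334000 = 194054 J.
Since 52487 < 194054 J, not all the ice melts; equilibrium is at 0 °C.
m_melted·334000 = 52487  ⇒  m_melted ≈ 0.1571 kg.

m_melted ≈ 0.157 kg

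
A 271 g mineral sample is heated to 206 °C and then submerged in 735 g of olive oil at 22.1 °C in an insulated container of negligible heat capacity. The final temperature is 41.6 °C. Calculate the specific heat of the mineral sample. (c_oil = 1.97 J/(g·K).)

c ≈ 0.634 J/(g·K)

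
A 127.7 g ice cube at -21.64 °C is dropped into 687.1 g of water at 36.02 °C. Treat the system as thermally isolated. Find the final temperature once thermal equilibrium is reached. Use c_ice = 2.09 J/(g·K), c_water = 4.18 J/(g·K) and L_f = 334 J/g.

Energy balance with sensible and latent terms:
warm ice to 0 °C: 127.7×2.09×(0 − (-21.64)) = 5775.6
  latent heat to melt: 127.7×334 = 42652
  meltwater 0→T: 127.7×4.18×T = 533.79 T
  water: 2872.1(T − 36.02)
3405.9 T = 103452 − 48427 = 55025
T ≈ 16.16 °C (positive, so assuming full melt was valid).

T_f ≈ 16.2 °C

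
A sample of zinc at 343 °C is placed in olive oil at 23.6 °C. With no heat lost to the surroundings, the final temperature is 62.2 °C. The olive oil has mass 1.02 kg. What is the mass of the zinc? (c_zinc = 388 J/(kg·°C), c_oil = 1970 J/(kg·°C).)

Heat gained plus heat lost sum to zero:
m·388·(62.2 − 343) + 1.02·1970·(62.2 − 23.6) = 0
-108950 m = -77563
m = -77563/-108950 ≈ 0.7119 kg

m ≈ 0.712 kg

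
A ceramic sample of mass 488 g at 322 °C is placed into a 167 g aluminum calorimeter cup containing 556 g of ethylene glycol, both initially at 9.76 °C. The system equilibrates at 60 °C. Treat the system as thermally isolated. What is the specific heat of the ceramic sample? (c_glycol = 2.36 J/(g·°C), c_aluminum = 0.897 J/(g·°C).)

Conservation of energy gives ΣQ = 0:
488·c·(60 − 322) + 556·2.36·(60 − 9.76) + 167·0.897·(60 − 9.76) = 0
-127856 c = -73449
c = -73449/-127856 ≈ 0.5745 J/(g·°C)

c ≈ 0.574 J/(g·°C)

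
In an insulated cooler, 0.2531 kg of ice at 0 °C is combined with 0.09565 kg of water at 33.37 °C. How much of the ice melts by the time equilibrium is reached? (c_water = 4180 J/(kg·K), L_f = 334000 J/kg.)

Water can give up m c ΔT = 0.09565×4180×33.37 = 13342 J before reaching 0 °C.
Fully melting the ice requires m_ice L_f = 0.2531×334000 = 84535 J.
13342 J < 84535 J, so only part of the ice melts and the system sits at 0 °C.
m_melt = 13342 / L_f = 0.03995 kg.

m_melted ≈ 0.0399 kg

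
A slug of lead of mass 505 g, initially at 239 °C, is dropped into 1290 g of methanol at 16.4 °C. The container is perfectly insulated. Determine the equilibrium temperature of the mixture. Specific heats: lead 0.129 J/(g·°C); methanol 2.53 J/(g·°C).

T_f ≈ 20.8 °C

T_f is the heat-capacity-weighted average of the initial temperatures:
T_f = (65.14*239 + 3263.7*16.4) / (65.14 + 3263.7)
    = 69094 / 3328.8 ≈ 20.76 °C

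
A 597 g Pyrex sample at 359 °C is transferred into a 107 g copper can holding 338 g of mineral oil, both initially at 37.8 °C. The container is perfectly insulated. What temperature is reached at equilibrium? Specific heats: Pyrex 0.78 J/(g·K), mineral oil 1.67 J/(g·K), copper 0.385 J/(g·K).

Taking heat into each body as positive, Σ m c ΔT = 0:
597×0.78×(T − 359) + 338×1.67×(T − 37.8) + 107×0.385×(T − 37.8) = 0
(465.66 + 564.46 + 41.2) T = 465.66×359 + 564.46×37.8 + 41.2×37.8
T = 190066 / 1071.3 = 177 °C

T_f ≈ 177.4 °C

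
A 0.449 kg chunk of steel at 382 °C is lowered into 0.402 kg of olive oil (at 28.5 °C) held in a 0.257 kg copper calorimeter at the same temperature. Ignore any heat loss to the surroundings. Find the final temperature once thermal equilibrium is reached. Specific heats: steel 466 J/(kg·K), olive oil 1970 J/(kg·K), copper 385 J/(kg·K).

T_f ≈ 95.7 °C

Energy conservation, ΣQ = 0:
0.449·466·(T − 382) + 0.402·1970·(T − 28.5) + 0.257·385·(T − 28.5) = 0
209.23(T − 382) + 791.94(T − 28.5) + 98.95(T − 28.5) = 0
(209.23 + 791.94 + 98.95) T = 209.23·382 + 791.94·28.5 + 98.95·28.5
T = 105318 / 1100.1 = 95.7 °C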